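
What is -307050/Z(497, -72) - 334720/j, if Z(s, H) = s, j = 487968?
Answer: -4687404070/7578753 ≈ -618.49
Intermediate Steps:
-307050/Z(497, -72) - 334720/j = -307050/497 - 334720/487968 = -307050*1/497 - 334720*1/487968 = -307050/497 - 10460/15249 = -4687404070/7578753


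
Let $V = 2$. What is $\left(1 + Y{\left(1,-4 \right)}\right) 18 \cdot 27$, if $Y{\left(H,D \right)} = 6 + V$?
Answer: $4374$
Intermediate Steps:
$Y{\left(H,D \right)} = 8$ ($Y{\left(H,D \right)} = 6 + 2 = 8$)
$\left(1 + Y{\left(1,-4 \right)}\right) 18 \cdot 27 = \left(1 + 8\right) 18 \cdot 27 = 9 \cdot 18 \cdot 27 = 162 \cdot 27 = 4374$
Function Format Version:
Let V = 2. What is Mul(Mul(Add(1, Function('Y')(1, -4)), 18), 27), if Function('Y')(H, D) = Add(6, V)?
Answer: 4374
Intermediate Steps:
Function('Y')(H, D) = 8 (Function('Y')(H, D) = Add(6, 2) = 8)
Mul(Mul(Add(1, Function('Y')(1, -4)), 18), 27) = Mul(Mul(Add(1, 8), 18), 27) = Mul(Mul(9, 18), 27) = Mul(162, 27) = 4374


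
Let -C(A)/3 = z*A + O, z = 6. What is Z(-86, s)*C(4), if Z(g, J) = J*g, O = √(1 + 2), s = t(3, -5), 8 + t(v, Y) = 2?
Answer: -37152 - 1548*√3 ≈ -39833.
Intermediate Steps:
t(v, Y) = -6 (t(v, Y) = -8 + 2 = -6)
s = -6
O = √3 ≈ 1.7320
C(A) = -18*A - 3*√3 (C(A) = -3*(6*A + √3) = -3*(√3 + 6*A) = -18*A - 3*√3)
Z(-86, s)*C(4) = (-6*(-86))*(-18*4 - 3*√3) = 516*(-72 - 3*√3) = -37152 - 1548*√3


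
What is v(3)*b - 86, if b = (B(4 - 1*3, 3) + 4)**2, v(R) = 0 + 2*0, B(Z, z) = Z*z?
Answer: -86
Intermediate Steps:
v(R) = 0 (v(R) = 0 + 0 = 0)
b = 49 (b = ((4 - 1*3)*3 + 4)**2 = ((4 - 3)*3 + 4)**2 = (1*3 + 4)**2 = (3 + 4)**2 = 7**2 = 49)
v(3)*b - 86 = 0*49 - 86 = 0 - 86 = -86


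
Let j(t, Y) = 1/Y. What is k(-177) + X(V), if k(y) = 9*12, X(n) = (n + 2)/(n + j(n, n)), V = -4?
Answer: 1844/17 ≈ 108.47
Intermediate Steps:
X(n) = (2 + n)/(n + 1/n) (X(n) = (n + 2)/(n + 1/n) = (2 + n)/(n + 1/n))
k(y) = 108
k(-177) + X(V) = 108 - 4*(2 - 4)/(1 + (-4)²) = 108 - 4*(-2)/(1 + 16) = 108 - 4*(-2)/17 = 108 - 4*1/17*(-2) = 108 + 8/17 = 1844/17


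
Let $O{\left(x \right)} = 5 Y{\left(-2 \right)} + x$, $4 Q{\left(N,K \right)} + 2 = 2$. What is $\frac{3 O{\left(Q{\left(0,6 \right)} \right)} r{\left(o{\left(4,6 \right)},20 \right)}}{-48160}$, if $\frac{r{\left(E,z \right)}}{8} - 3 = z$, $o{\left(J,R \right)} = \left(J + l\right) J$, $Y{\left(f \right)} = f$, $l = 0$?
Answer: $\frac{69}{602} \approx 0.11462$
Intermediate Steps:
$o{\left(J,R \right)} = J^{2}$ ($o{\left(J,R \right)} = \left(J + 0\right) J = J J = J^{2}$)
$Q{\left(N,K \right)} = 0$ ($Q{\left(N,K \right)} = - \frac{1}{2} + \frac{1}{4} \cdot 2 = - \frac{1}{2} + \frac{1}{2} = 0$)
$r{\left(E,z \right)} = 24 + 8 z$
$O{\left(x \right)} = -10 + x$ ($O{\left(x \right)} = 5 \left(-2\right) + x = -10 + x$)
$\frac{3 O{\left(Q{\left(0,6 \right)} \right)} r{\left(o{\left(4,6 \right)},20 \right)}}{-48160} = \frac{3 \left(-10 + 0\right) \left(24 + 8 \cdot 20\right)}{-48160} = 3 \left(-10\right) \left(24 + 160\right) \left(- \frac{1}{48160}\right) = \left(-30\right) 184 \left(- \frac{1}{48160}\right) = \left(-5520\right) \left(- \frac{1}{48160}\right) = \frac{69}{602}$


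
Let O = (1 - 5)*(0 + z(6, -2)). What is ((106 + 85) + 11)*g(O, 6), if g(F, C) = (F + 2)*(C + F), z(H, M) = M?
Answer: 28280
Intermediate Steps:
O = 8 (O = (1 - 5)*(0 - 2) = -4*(-2) = 8)
g(F, C) = (2 + F)*(C + F)
((106 + 85) + 11)*g(O, 6) = ((106 + 85) + 11)*(8**2 + 2*6 + 2*8 + 6*8) = (191 + 11)*(64 + 12 + 16 + 48) = 202*140 = 28280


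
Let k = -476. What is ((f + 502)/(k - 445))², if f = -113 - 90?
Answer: 89401/848241 ≈ 0.10540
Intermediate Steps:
f = -203
((f + 502)/(k - 445))² = ((-203 + 502)/(-476 - 445))² = (299/(-921))² = (299*(-1/921))² = (-299/921)² = 89401/848241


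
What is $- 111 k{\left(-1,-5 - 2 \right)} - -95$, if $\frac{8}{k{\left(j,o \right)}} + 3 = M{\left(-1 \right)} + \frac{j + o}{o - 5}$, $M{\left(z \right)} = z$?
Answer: $\frac{1807}{5} \approx 361.4$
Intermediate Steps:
$k{\left(j,o \right)} = \frac{8}{-4 + \frac{j + o}{-5 + o}}$ ($k{\left(j,o \right)} = \frac{8}{-3 + \left(-1 + \frac{j + o}{o - 5}\right)} = \frac{8}{-3 + \left(-1 + \frac{j + o}{-5 + o}\right)} = \frac{8}{-4 + \frac{j + o}{-5 + o}}$)
$- 111 k{\left(-1,-5 - 2 \right)} - -95 = - 111 \frac{8 \left(-5 - 7\right)}{20 - 1 - 3 \left(-5 - 2\right)} - -95 = - 111 \frac{8 \left(-5 - 7\right)}{20 - 1 - 3 \left(-5 - 2\right)} + 95 = - 111 \frac{8 \left(-5 - 7\right)}{20 - 1 - -21} + 95 = - 111 \cdot 8 \frac{1}{20 - 1 + 21} \left(-12\right) + 95 = - 111 \cdot 8 \cdot \frac{1}{40} \left(-12\right) + 95 = \left(-111\right) \left(- \frac{12}{5}\right) + 95 = \frac{1332}{5} + 95 = \frac{1807}{5}$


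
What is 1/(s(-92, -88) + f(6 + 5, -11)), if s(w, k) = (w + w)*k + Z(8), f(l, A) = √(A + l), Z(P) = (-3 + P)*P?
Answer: 1/16232 ≈ 6.1607e-5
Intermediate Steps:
Z(P) = P*(-3 + P)
s(w, k) = 40 + 2*k*w (s(w, k) = (w + w)*k + 8*(-3 + 8) = (2*w)*k + 8*5 = 2*k*w + 40 = 40 + 2*k*w)
1/(s(-92, -88) + f(6 + 5, -11)) = 1/((40 + 2*(-88)*(-92)) + √(-11 + (6 + 5))) = 1/((40 + 16192) + √(-11 + 11)) = 1/(16232 + √0) = 1/(16232 + 0) = 1/16232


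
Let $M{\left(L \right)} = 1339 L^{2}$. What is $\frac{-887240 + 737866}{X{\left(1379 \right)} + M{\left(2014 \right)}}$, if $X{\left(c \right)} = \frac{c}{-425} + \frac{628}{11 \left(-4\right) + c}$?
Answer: $- \frac{16950214650}{616310689918087} \approx -2.7503 \cdot 10^{-5}$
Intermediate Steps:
$X{\left(c \right)} = \frac{628}{-44 + c} - \frac{c}{425}$ ($X{\left(c \right)} = c \left(- \frac{1}{425}\right) + \frac{628}{-44 + c} = - \frac{c}{425} + \frac{628}{-44 + c} = \frac{628}{-44 + c} - \frac{c}{425}$)
$\frac{-887240 + 737866}{X{\left(1379 \right)} + M{\left(2014 \right)}} = \frac{-887240 + 737866}{\frac{266900 - 1379^{2} + 44 \cdot 1379}{425 \left(-44 + 1379\right)} + 1339 \cdot 2014^{2}} = - \frac{149374}{\frac{266900 - 1901641 + 60676}{425 \cdot 1335} + 1339 \cdot 4056196} = - \frac{149374}{\frac{1}{425} \cdot \frac{1}{1335} \left(266900 - 1901641 + 60676\right) + 5431246444} = - \frac{149374}{\frac{1}{425} \cdot \frac{1}{1335} \left(-1574065\right) + 5431246444} = - \frac{149374}{- \frac{314813}{113475} + 5431246444} = - \frac{149374}{\frac{616310689918087}{113475}} = \left(-149374\right) \frac{113475}{616310689918087} = - \frac{16950214650}{616310689918087}$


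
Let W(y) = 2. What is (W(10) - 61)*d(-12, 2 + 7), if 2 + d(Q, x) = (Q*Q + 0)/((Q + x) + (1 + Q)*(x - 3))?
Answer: 5546/23 ≈ 241.13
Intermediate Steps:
d(Q, x) = -2 + Q**2/(Q + x + (1 + Q)*(-3 + x)) (d(Q, x) = -2 + (Q*Q + 0)/((Q + x) + (1 + Q)*(x - 3)) = -2 + (Q**2 + 0)/((Q + x) + (1 + Q)*(-3 + x)) = -2 + Q**2/(Q + x + (1 + Q)*(-3 + x)))
(W(10) - 61)*d(-12, 2 + 7) = (2 - 61)*((6 + (-12)**2 - 4*(2 + 7) + 4*(-12) - 2*(-12)*(2 + 7))/(-3 - 2*(-12) + 2*(2 + 7) - 12*(2 + 7))) = -59*(6 + 144 - 4*9 - 48 - 2*(-12)*9)/(-3 + 24 + 2*9 - 12*9) = -59*(6 + 144 - 36 - 48 + 216)/(-3 + 24 + 18 - 108) = -59*282/(-69) = -(-59)*282/69 = -59*(-94/23) = 5546/23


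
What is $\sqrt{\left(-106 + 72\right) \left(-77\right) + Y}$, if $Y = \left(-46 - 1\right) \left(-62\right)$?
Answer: $2 \sqrt{1383} \approx 74.377$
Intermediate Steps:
$Y = 2914$ ($Y = \left(-47\right) \left(-62\right) = 2914$)
$\sqrt{\left(-106 + 72\right) \left(-77\right) + Y} = \sqrt{\left(-106 + 72\right) \left(-77\right) + 2914} = \sqrt{\left(-34\right) \left(-77\right) + 2914} = \sqrt{2618 + 2914} = \sqrt{5532} = 2 \sqrt{1383}$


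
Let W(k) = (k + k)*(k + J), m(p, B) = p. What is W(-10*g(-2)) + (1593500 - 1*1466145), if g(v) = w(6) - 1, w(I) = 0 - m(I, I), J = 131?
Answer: 155495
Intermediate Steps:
w(I) = -I (w(I) = 0 - I = -I)
g(v) = -7 (g(v) = -1*6 - 1 = -6 - 1 = -7)
W(k) = 2*k*(131 + k) (W(k) = (k + k)*(k + 131) = (2*k)*(131 + k) = 2*k*(131 + k))
W(-10*g(-2)) + (1593500 - 1*1466145) = 2*(-10*(-7))*(131 - 10*(-7)) + (1593500 - 1*1466145) = 2*70*(131 + 70) + (1593500 - 1466145) = 2*70*201 + 127355 = 28140 + 127355 = 155495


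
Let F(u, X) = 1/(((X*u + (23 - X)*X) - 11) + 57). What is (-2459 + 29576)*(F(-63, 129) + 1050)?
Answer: 619426824633/21755 ≈ 2.8473e+7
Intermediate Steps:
F(u, X) = 1/(46 + X*u + X*(23 - X)) (F(u, X) = 1/(((X*u + X*(23 - X)) - 11) + 57) = 1/((-11 + X*u + X*(23 - X)) + 57) = 1/(46 + X*u + X*(23 - X)))
(-2459 + 29576)*(F(-63, 129) + 1050) = (-2459 + 29576)*(1/(46 - 1*129² + 23*129 + 129*(-63)) + 1050) = 27117*(1/(46 - 1*16641 + 2967 - 8127) + 1050) = 27117*(1/(46 - 16641 + 2967 - 8127) + 1050) = 27117*(1/(-21755) + 1050) = 27117*(-1/21755 + 1050) = 27117*(22842749/21755) = 619426824633/21755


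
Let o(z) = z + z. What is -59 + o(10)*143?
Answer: 2801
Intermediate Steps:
o(z) = 2*z
-59 + o(10)*143 = -59 + (2*10)*143 = -59 + 20*143 = -59 + 2860 = 2801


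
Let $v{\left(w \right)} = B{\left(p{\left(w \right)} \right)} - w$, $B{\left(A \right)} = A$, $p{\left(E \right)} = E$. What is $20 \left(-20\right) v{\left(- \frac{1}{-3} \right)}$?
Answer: $0$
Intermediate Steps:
$v{\left(w \right)} = 0$ ($v{\left(w \right)} = w - w = 0$)
$20 \left(-20\right) v{\left(- \frac{1}{-3} \right)} = 20 \left(-20\right) 0 = \left(-400\right) 0 = 0$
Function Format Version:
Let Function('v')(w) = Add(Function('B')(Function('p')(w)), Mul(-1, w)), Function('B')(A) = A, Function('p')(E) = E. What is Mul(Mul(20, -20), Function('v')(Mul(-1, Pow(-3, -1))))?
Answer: 0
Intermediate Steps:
Function('v')(w) = 0 (Function('v')(w) = Add(w, Mul(-1, w)) = 0)
Mul(Mul(20, -20), Function('v')(Mul(-1, Pow(-3, -1)))) = Mul(Mul(20, -20), 0) = Mul(-400, 0) = 0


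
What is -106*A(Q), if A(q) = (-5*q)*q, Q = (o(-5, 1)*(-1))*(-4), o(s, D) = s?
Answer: 212000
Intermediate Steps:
Q = -20 (Q = -5*(-1)*(-4) = 5*(-4) = -20)
A(q) = -5*q**2
-106*A(Q) = -(-530)*(-20)**2 = -(-530)*400 = -106*(-2000) = 212000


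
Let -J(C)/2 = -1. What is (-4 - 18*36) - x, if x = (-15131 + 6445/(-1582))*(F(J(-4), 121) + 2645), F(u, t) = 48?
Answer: 64479317627/1582 ≈ 4.0758e+7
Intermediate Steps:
J(C) = 2 (J(C) = -2*(-1) = 2)
x = -64480349091/1582 (x = (-15131 + 6445/(-1582))*(48 + 2645) = (-15131 + 6445*(-1/1582))*2693 = (-15131 - 6445/1582)*2693 = -23943687/1582*2693 = -64480349091/1582 ≈ -4.0759e+7)
(-4 - 18*36) - x = (-4 - 18*36) - 1*(-64480349091/1582) = (-4 - 648) + 64480349091/1582 = -652 + 64480349091/1582 = 64479317627/1582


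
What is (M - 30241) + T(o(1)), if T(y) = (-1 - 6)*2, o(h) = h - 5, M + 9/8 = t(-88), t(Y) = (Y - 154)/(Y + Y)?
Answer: -121019/4 ≈ -30255.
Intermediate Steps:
t(Y) = (-154 + Y)/(2*Y) (t(Y) = (-154 + Y)/((2*Y)) = (-154 + Y)*(1/(2*Y)) = (-154 + Y)/(2*Y))
M = 1/4 (M = -9/8 + (1/2)*(-154 - 88)/(-88) = -9/8 + (1/2)*(-1/88)*(-242) = -9/8 + 11/8 = 1/4 ≈ 0.25000)
o(h) = -5 + h
T(y) = -14 (T(y) = -7*2 = -14)
(M - 30241) + T(o(1)) = (1/4 - 30241) - 14 = -120963/4 - 14 = -121019/4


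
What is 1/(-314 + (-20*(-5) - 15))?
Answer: -1/229 ≈ -0.0043668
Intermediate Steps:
1/(-314 + (-20*(-5) - 15)) = 1/(-314 + (-10*(-10) - 15)) = 1/(-314 + (100 - 15)) = 1/(-314 + 85) = 1/(-229) = -1/229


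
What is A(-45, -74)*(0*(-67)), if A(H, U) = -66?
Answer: 0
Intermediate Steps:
A(-45, -74)*(0*(-67)) = -0*(-67) = -66*0 = 0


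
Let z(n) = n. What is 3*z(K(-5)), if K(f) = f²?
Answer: 75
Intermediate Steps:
3*z(K(-5)) = 3*(-5)² = 3*25 = 75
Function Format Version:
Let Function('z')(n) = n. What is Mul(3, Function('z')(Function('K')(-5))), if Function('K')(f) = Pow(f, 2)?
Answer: 75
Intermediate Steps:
Mul(3, Function('z')(Function('K')(-5))) = Mul(3, Pow(-5, 2)) = Mul(3, 25) = 75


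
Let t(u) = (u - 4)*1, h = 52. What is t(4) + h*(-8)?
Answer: -416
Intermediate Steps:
t(u) = -4 + u (t(u) = (-4 + u)*1 = -4 + u)
t(4) + h*(-8) = (-4 + 4) + 52*(-8) = 0 - 416 = -416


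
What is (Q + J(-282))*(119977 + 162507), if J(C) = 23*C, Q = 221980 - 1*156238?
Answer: 16738871904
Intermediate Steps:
Q = 65742 (Q = 221980 - 156238 = 65742)
(Q + J(-282))*(119977 + 162507) = (65742 + 23*(-282))*(119977 + 162507) = (65742 - 6486)*282484 = 59256*282484 = 16738871904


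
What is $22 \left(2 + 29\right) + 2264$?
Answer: $2946$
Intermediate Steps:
$22 \left(2 + 29\right) + 2264 = 22 \cdot 31 + 2264 = 682 + 2264 = 2946$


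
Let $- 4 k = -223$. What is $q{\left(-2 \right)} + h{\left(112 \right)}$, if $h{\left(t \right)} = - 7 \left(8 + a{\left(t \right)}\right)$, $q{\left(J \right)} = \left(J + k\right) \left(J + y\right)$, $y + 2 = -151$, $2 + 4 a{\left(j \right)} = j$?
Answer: $- \frac{34319}{4} \approx -8579.8$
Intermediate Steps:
$k = \frac{223}{4}$ ($k = \left(- \frac{1}{4}\right) \left(-223\right) = \frac{223}{4} \approx 55.75$)
$a{\left(j \right)} = - \frac{1}{2} + \frac{j}{4}$
$y = -153$ ($y = -2 - 151 = -153$)
$q{\left(J \right)} = \left(-153 + J\right) \left(\frac{223}{4} + J\right)$ ($q{\left(J \right)} = \left(J + \frac{223}{4}\right) \left(J - 153\right) = \left(\frac{223}{4} + J\right) \left(-153 + J\right) = \left(-153 + J\right) \left(\frac{223}{4} + J\right)$)
$h{\left(t \right)} = - \frac{105}{2} - \frac{7 t}{4}$ ($h{\left(t \right)} = - 7 \left(8 + \left(- \frac{1}{2} + \frac{t}{4}\right)\right) = - 7 \left(\frac{15}{2} + \frac{t}{4}\right) = - \frac{105}{2} - \frac{7 t}{4}$)
$q{\left(-2 \right)} + h{\left(112 \right)} = \left(- \frac{34119}{4} + \left(-2\right)^{2} - - \frac{389}{2}\right) - \frac{497}{2} = \left(- \frac{34119}{4} + 4 + \frac{389}{2}\right) - \frac{497}{2} = - \frac{33325}{4} - \frac{497}{2} = - \frac{34319}{4}$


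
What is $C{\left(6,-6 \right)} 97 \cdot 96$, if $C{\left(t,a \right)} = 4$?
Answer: $37248$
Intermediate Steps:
$C{\left(6,-6 \right)} 97 \cdot 96 = 4 \cdot 97 \cdot 96 = 388 \cdot 96 = 37248$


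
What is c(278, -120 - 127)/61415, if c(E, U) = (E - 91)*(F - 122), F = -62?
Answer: -34408/61415 ≈ -0.56025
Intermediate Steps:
c(E, U) = 16744 - 184*E (c(E, U) = (E - 91)*(-62 - 122) = (-91 + E)*(-184) = 16744 - 184*E)
c(278, -120 - 127)/61415 = (16744 - 184*278)/61415 = (16744 - 51152)*(1/61415) = -34408*1/61415 = -34408/61415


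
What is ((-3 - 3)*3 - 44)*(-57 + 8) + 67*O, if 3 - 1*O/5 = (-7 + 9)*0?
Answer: 4043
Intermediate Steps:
O = 15 (O = 15 - 5*(-7 + 9)*0 = 15 - 10*0 = 15 - 5*0 = 15 + 0 = 15)
((-3 - 3)*3 - 44)*(-57 + 8) + 67*O = ((-3 - 3)*3 - 44)*(-57 + 8) + 67*15 = (-6*3 - 44)*(-49) + 1005 = (-18 - 44)*(-49) + 1005 = -62*(-49) + 1005 = 3038 + 1005 = 4043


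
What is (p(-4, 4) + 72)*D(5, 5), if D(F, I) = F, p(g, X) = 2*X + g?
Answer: 380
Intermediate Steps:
p(g, X) = g + 2*X
(p(-4, 4) + 72)*D(5, 5) = ((-4 + 2*4) + 72)*5 = ((-4 + 8) + 72)*5 = (4 + 72)*5 = 76*5 = 380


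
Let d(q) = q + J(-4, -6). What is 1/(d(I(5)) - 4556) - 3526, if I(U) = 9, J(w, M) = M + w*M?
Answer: -15969255/4529 ≈ -3526.0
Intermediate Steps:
J(w, M) = M + M*w
d(q) = 18 + q (d(q) = q - 6*(1 - 4) = q - 6*(-3) = q + 18 = 18 + q)
1/(d(I(5)) - 4556) - 3526 = 1/((18 + 9) - 4556) - 3526 = 1/(27 - 4556) - 3526 = 1/(-4529) - 3526 = -1/4529 - 3526 = -15969255/4529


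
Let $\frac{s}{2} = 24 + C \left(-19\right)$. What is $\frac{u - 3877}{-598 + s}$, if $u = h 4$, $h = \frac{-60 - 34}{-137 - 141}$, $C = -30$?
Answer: $- \frac{107743}{16402} \approx -6.5689$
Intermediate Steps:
$h = \frac{47}{139}$ ($h = - \frac{94}{-278} = \left(-94\right) \left(- \frac{1}{278}\right) = \frac{47}{139} \approx 0.33813$)
$u = \frac{188}{139}$ ($u = \frac{47}{139} \cdot 4 = \frac{188}{139} \approx 1.3525$)
$s = 1188$ ($s = 2 \left(24 - -570\right) = 2 \left(24 + 570\right) = 2 \cdot 594 = 1188$)
$\frac{u - 3877}{-598 + s} = \frac{\frac{188}{139} - 3877}{-598 + 1188} = - \frac{538715}{139 \cdot 590} = \left(- \frac{538715}{139}\right) \frac{1}{590} = - \frac{107743}{16402}$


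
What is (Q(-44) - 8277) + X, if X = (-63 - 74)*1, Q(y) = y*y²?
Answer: -93598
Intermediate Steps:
Q(y) = y³
X = -137 (X = -137*1 = -137)
(Q(-44) - 8277) + X = ((-44)³ - 8277) - 137 = (-85184 - 8277) - 137 = -93461 - 137 = -93598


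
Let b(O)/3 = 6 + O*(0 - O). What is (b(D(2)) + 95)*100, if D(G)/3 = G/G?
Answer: 8600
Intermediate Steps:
D(G) = 3 (D(G) = 3*(G/G) = 3*1 = 3)
b(O) = 18 - 3*O² (b(O) = 3*(6 + O*(0 - O)) = 3*(6 + O*(-O)) = 3*(6 - O²) = 18 - 3*O²)
(b(D(2)) + 95)*100 = ((18 - 3*3²) + 95)*100 = ((18 - 3*9) + 95)*100 = ((18 - 27) + 95)*100 = (-9 + 95)*100 = 86*100 = 8600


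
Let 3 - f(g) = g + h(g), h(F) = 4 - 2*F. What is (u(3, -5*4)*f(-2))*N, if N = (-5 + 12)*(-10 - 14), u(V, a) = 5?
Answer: 2520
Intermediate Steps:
N = -168 (N = 7*(-24) = -168)
f(g) = -1 + g (f(g) = 3 - (g + (4 - 2*g)) = 3 - (4 - g) = 3 + (-4 + g) = -1 + g)
(u(3, -5*4)*f(-2))*N = (5*(-1 - 2))*(-168) = (5*(-3))*(-168) = -15*(-168) = 2520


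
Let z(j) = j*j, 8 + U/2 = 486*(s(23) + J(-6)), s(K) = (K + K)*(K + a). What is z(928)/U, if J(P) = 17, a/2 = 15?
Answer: 215296/596561 ≈ 0.36090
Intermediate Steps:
a = 30 (a = 2*15 = 30)
s(K) = 2*K*(30 + K) (s(K) = (K + K)*(K + 30) = (2*K)*(30 + K) = 2*K*(30 + K))
U = 2386244 (U = -16 + 2*(486*(2*23*(30 + 23) + 17)) = -16 + 2*(486*(2*23*53 + 17)) = -16 + 2*(486*(2438 + 17)) = -16 + 2*(486*2455) = -16 + 2*1193130 = -16 + 2386260 = 2386244)
z(j) = j²
z(928)/U = 928²/2386244 = 861184*(1/2386244) = 215296/596561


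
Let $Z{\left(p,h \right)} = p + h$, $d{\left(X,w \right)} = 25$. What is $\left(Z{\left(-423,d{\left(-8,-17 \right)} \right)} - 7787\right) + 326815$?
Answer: $318630$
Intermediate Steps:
$Z{\left(p,h \right)} = h + p$
$\left(Z{\left(-423,d{\left(-8,-17 \right)} \right)} - 7787\right) + 326815 = \left(\left(25 - 423\right) - 7787\right) + 326815 = \left(-398 - 7787\right) + 326815 = -8185 + 326815 = 318630$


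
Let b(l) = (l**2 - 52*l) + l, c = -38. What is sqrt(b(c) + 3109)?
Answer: sqrt(6491) ≈ 80.567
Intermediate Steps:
b(l) = l**2 - 51*l
sqrt(b(c) + 3109) = sqrt(-38*(-51 - 38) + 3109) = sqrt(-38*(-89) + 3109) = sqrt(3382 + 3109) = sqrt(6491)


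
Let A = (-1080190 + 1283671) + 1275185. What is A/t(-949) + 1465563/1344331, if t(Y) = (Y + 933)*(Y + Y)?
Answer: 1016161379815/20412321904 ≈ 49.782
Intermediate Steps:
A = 1478666 (A = 203481 + 1275185 = 1478666)
t(Y) = 2*Y*(933 + Y) (t(Y) = (933 + Y)*(2*Y) = 2*Y*(933 + Y))
A/t(-949) + 1465563/1344331 = 1478666/((2*(-949)*(933 - 949))) + 1465563/1344331 = 1478666/((2*(-949)*(-16))) + 1465563*(1/1344331) = 1478666/30368 + 1465563/1344331 = 1478666*(1/30368) + 1465563/1344331 = 739333/15184 + 1465563/1344331 = 1016161379815/20412321904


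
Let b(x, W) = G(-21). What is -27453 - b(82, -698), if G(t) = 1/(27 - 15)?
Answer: -329437/12 ≈ -27453.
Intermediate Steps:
G(t) = 1/12
b(x, W) = 1/12
-27453 - b(82, -698) = -27453 - 1*1/12 = -27453 - 1/12 = -329437/12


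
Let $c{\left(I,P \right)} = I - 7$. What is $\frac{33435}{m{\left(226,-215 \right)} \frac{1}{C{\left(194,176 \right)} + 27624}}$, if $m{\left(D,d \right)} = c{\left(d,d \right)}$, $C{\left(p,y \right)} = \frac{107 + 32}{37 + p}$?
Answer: $- \frac{23706466345}{5698} \approx -4.1605 \cdot 10^{6}$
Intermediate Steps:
$C{\left(p,y \right)} = \frac{139}{37 + p}$
$c{\left(I,P \right)} = -7 + I$ ($c{\left(I,P \right)} = I - 7 = -7 + I$)
$m{\left(D,d \right)} = -7 + d$
$\frac{33435}{m{\left(226,-215 \right)} \frac{1}{C{\left(194,176 \right)} + 27624}} = \frac{33435}{\left(-7 - 215\right) \frac{1}{\frac{139}{37 + 194} + 27624}} = \frac{33435}{\left(-222\right) \frac{1}{\frac{139}{231} + 27624}} = \frac{33435}{\left(-222\right) \frac{1}{\frac{6381283}{231}}} = \frac{33435}{\left(-222\right) \frac{231}{6381283}} = \frac{33435}{- \frac{51282}{6381283}} = 33435 \left(- \frac{6381283}{51282}\right) = - \frac{23706466345}{5698}$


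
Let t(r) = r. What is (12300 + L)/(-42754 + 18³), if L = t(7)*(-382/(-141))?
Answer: -868487/2603001 ≈ -0.33365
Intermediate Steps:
L = 2674/141 (L = 7*(-382/(-141)) = 7*(-382*(-1/141)) = 7*(382/141) = 2674/141 ≈ 18.965)
(12300 + L)/(-42754 + 18³) = (12300 + 2674/141)/(-42754 + 18³) = 1736974/(141*(-42754 + 5832)) = (1736974/141)/(-36922) = (1736974/141)*(-1/36922) = -868487/2603001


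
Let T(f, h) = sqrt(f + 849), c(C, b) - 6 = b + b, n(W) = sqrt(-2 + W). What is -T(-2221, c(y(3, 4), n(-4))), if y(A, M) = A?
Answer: -14*I*sqrt(7) ≈ -37.041*I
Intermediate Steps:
c(C, b) = 6 + 2*b (c(C, b) = 6 + (b + b) = 6 + 2*b)
T(f, h) = sqrt(849 + f)
-T(-2221, c(y(3, 4), n(-4))) = -sqrt(849 - 2221) = -sqrt(-1372) = -14*I*sqrt(7)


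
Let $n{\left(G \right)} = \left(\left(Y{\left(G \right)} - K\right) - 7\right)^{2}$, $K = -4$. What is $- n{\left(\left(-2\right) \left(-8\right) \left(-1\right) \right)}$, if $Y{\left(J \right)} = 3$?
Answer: $0$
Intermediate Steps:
$n{\left(G \right)} = 0$ ($n{\left(G \right)} = \left(\left(3 - -4\right) - 7\right)^{2} = \left(\left(3 + 4\right) - 7\right)^{2} = \left(7 - 7\right)^{2} = 0^{2} = 0$)
$- n{\left(\left(-2\right) \left(-8\right) \left(-1\right) \right)} = \left(-1\right) 0 = 0$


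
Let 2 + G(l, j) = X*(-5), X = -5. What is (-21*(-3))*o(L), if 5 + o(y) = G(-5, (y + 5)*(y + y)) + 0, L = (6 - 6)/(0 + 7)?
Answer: 1134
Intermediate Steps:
G(l, j) = 23 (G(l, j) = -2 - 5*(-5) = -2 + 25 = 23)
L = 0 (L = 0/7 = 0*(1/7) = 0)
o(y) = 18 (o(y) = -5 + (23 + 0) = -5 + 23 = 18)
(-21*(-3))*o(L) = -21*(-3)*18 = 63*18 = 1134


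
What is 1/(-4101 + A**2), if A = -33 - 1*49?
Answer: 1/2623 ≈ 0.00038124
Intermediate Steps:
A = -82 (A = -33 - 49 = -82)
1/(-4101 + A**2) = 1/(-4101 + (-82)**2) = 1/(-4101 + 6724) = 1/2623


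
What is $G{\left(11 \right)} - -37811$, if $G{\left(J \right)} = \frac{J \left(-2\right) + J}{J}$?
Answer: $37810$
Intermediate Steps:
$G{\left(J \right)} = -1$ ($G{\left(J \right)} = \frac{- 2 J + J}{J} = \frac{\left(-1\right) J}{J} = -1$)
$G{\left(11 \right)} - -37811 = -1 - -37811 = -1 + 37811 = 37810$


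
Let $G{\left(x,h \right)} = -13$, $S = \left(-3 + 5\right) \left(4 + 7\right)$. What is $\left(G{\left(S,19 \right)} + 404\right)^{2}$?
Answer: $152881$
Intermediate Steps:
$S = 22$ ($S = 2 \cdot 11 = 22$)
$\left(G{\left(S,19 \right)} + 404\right)^{2} = \left(-13 + 404\right)^{2} = 391^{2} = 152881$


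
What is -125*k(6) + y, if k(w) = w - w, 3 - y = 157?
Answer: -154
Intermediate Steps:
y = -154 (y = 3 - 1*157 = 3 - 157 = -154)
k(w) = 0
-125*k(6) + y = -125*0 - 154 = 0 - 154 = -154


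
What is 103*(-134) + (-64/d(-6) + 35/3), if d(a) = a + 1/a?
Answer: -1529575/111 ≈ -13780.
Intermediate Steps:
103*(-134) + (-64/d(-6) + 35/3) = 103*(-134) + (-64/(-6 + 1/(-6)) + 35/3) = -13802 + (-64/(-6 - ⅙) + 35*(⅓)) = -13802 + (-64/(-37/6) + 35/3) = -13802 + (-64*(-6/37) + 35/3) = -13802 + (384/37 + 35/3) = -13802 + 2447/111 = -1529575/111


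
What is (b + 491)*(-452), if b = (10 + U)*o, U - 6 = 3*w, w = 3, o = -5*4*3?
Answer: 456068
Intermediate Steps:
o = -60 (o = -20*3 = -60)
U = 15 (U = 6 + 3*3 = 6 + 9 = 15)
b = -1500 (b = (10 + 15)*(-60) = 25*(-60) = -1500)
(b + 491)*(-452) = (-1500 + 491)*(-452) = -1009*(-452) = 456068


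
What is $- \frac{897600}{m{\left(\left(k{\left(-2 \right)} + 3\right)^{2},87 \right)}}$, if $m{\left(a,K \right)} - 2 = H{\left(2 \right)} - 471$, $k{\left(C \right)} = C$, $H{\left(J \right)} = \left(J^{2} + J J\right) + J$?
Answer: $\frac{17600}{9} \approx 1955.6$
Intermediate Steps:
$H{\left(J \right)} = J + 2 J^{2}$ ($H{\left(J \right)} = \left(J^{2} + J^{2}\right) + J = 2 J^{2} + J = J + 2 J^{2}$)
$m{\left(a,K \right)} = -459$ ($m{\left(a,K \right)} = 2 - \left(471 - 2 \left(1 + 2 \cdot 2\right)\right) = 2 - \left(471 - 2 \left(1 + 4\right)\right) = 2 + \left(2 \cdot 5 - 471\right) = 2 + \left(10 - 471\right) = 2 - 461 = -459$)
$- \frac{897600}{m{\left(\left(k{\left(-2 \right)} + 3\right)^{2},87 \right)}} = - \frac{897600}{-459} = \left(-897600\right) \left(- \frac{1}{459}\right) = \frac{17600}{9}$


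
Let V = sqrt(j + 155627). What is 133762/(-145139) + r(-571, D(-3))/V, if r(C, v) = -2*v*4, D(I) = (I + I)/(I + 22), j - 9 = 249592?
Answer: -133762/145139 + 8*sqrt(101307)/641611 ≈ -0.91764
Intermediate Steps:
j = 249601 (j = 9 + 249592 = 249601)
D(I) = 2*I/(22 + I) (D(I) = (2*I)/(22 + I) = 2*I/(22 + I))
V = 2*sqrt(101307) (V = sqrt(249601 + 155627) = sqrt(405228) = 2*sqrt(101307) ≈ 636.58)
r(C, v) = -8*v
133762/(-145139) + r(-571, D(-3))/V = 133762/(-145139) + (-16*(-3)/(22 - 3))/((2*sqrt(101307))) = 133762*(-1/145139) + (-16*(-3)/19)*(sqrt(101307)/202614) = -133762/145139 + (-16*(-3)/19)*(sqrt(101307)/202614) = -133762/145139 + (-8*(-6/19))*(sqrt(101307)/202614) = -133762/145139 + 48*(sqrt(101307)/202614)/19 = -133762/145139 + 8*sqrt(101307)/641611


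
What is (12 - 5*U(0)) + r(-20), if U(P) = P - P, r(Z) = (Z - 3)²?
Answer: 541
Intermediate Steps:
r(Z) = (-3 + Z)²
U(P) = 0
(12 - 5*U(0)) + r(-20) = (12 - 5*0) + (-3 - 20)² = (12 + 0) + (-23)² = 12 + 529 = 541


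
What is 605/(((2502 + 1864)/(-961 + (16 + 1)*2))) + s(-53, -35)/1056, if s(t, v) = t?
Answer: -296236579/2305248 ≈ -128.51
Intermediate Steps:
605/(((2502 + 1864)/(-961 + (16 + 1)*2))) + s(-53, -35)/1056 = 605/(((2502 + 1864)/(-961 + (16 + 1)*2))) - 53/1056 = 605/((4366/(-961 + 17*2))) - 53*1/1056 = 605/((4366/(-961 + 34))) - 53/1056 = 605/((4366/(-927))) - 53/1056 = 605/((4366*(-1/927))) - 53/1056 = 605/(-4366/927) - 53/1056 = 605*(-927/4366) - 53/1056 = -560835/4366 - 53/1056 = -296236579/2305248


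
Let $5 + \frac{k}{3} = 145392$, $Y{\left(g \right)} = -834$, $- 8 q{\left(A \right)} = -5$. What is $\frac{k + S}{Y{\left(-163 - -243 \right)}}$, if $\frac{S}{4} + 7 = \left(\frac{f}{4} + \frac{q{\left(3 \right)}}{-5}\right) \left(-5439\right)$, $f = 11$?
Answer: $- \frac{758047}{1668} \approx -454.46$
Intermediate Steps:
$q{\left(A \right)} = \frac{5}{8}$ ($q{\left(A \right)} = \left(- \frac{1}{8}\right) \left(-5\right) = \frac{5}{8}$)
$k = 436161$ ($k = -15 + 3 \cdot 145392 = -15 + 436176 = 436161$)
$S = - \frac{114275}{2}$ ($S = -28 + 4 \left(\frac{11}{4} + \frac{5}{8 \left(-5\right)}\right) \left(-5439\right) = -28 + 4 \left(11 \cdot \frac{1}{4} + \frac{5}{8} \left(- \frac{1}{5}\right)\right) \left(-5439\right) = -28 + 4 \left(\frac{11}{4} - \frac{1}{8}\right) \left(-5439\right) = -28 + 4 \cdot \frac{21}{8} \left(-5439\right) = -28 + 4 \left(- \frac{114219}{8}\right) = -28 - \frac{114219}{2} = - \frac{114275}{2} \approx -57138.0$)
$\frac{k + S}{Y{\left(-163 - -243 \right)}} = \frac{436161 - \frac{114275}{2}}{-834} = \frac{758047}{2} \left(- \frac{1}{834}\right) = - \frac{758047}{1668}$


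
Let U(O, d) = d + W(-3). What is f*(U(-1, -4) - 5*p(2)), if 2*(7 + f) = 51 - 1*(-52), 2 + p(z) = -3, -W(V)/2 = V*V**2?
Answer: 6675/2 ≈ 3337.5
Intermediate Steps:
W(V) = -2*V**3 (W(V) = -2*V*V**2 = -2*V**3)
p(z) = -5 (p(z) = -2 - 3 = -5)
f = 89/2 (f = -7 + (51 - 1*(-52))/2 = -7 + (51 + 52)/2 = -7 + (1/2)*103 = -7 + 103/2 = 89/2 ≈ 44.500)
U(O, d) = 54 + d (U(O, d) = d - 2*(-3)**3 = d - 2*(-27) = d + 54 = 54 + d)
f*(U(-1, -4) - 5*p(2)) = 89*((54 - 4) - 5*(-5))/2 = 89*(50 + 25)/2 = (89/2)*75 = 6675/2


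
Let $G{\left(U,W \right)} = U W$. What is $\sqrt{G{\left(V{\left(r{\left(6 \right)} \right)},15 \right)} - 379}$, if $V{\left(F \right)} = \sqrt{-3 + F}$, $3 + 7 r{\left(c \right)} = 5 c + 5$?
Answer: $\frac{\sqrt{-18571 + 105 \sqrt{77}}}{7} \approx 18.979 i$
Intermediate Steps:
$r{\left(c \right)} = \frac{2}{7} + \frac{5 c}{7}$ ($r{\left(c \right)} = - \frac{3}{7} + \frac{5 c + 5}{7} = - \frac{3}{7} + \frac{5 + 5 c}{7} = - \frac{3}{7} + \left(\frac{5}{7} + \frac{5 c}{7}\right) = \frac{2}{7} + \frac{5 c}{7}$)
$\sqrt{G{\left(V{\left(r{\left(6 \right)} \right)},15 \right)} - 379} = \sqrt{\sqrt{-3 + \left(\frac{2}{7} + \frac{5}{7} \cdot 6\right)} 15 - 379} = \sqrt{\sqrt{-3 + \left(\frac{2}{7} + \frac{30}{7}\right)} 15 - 379} = \sqrt{\sqrt{-3 + \frac{32}{7}} \cdot 15 - 379} = \sqrt{\sqrt{\frac{11}{7}} \cdot 15 - 379} = \sqrt{\frac{\sqrt{77}}{7} \cdot 15 - 379} = \sqrt{\frac{15 \sqrt{77}}{7} - 379} = \sqrt{-379 + \frac{15 \sqrt{77}}{7}}$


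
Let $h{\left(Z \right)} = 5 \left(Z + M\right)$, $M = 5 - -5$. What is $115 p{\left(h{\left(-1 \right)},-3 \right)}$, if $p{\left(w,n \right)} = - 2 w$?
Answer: $-10350$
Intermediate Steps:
$M = 10$ ($M = 5 + 5 = 10$)
$h{\left(Z \right)} = 50 + 5 Z$ ($h{\left(Z \right)} = 5 \left(Z + 10\right) = 5 \left(10 + Z\right) = 50 + 5 Z$)
$115 p{\left(h{\left(-1 \right)},-3 \right)} = 115 \left(- 2 \left(50 + 5 \left(-1\right)\right)\right) = 115 \left(- 2 \left(50 - 5\right)\right) = 115 \left(\left(-2\right) 45\right) = 115 \left(-90\right) = -10350$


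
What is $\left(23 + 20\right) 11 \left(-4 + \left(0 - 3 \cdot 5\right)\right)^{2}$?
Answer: $170753$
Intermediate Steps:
$\left(23 + 20\right) 11 \left(-4 + \left(0 - 3 \cdot 5\right)\right)^{2} = 43 \cdot 11 \left(-4 + \left(0 - 15\right)\right)^{2} = 473 \left(-4 + \left(0 - 15\right)\right)^{2} = 473 \left(-4 - 15\right)^{2} = 473 \left(-19\right)^{2} = 473 \cdot 361 = 170753$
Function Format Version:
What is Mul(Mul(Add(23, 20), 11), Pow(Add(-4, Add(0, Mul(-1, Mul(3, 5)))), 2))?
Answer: 170753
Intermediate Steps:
Mul(Mul(Add(23, 20), 11), Pow(Add(-4, Add(0, Mul(-1, Mul(3, 5)))), 2)) = Mul(Mul(43, 11), Pow(Add(-4, Add(0, Mul(-1, 15))), 2)) = Mul(473, Pow(Add(-4, Add(0, -15)), 2)) = Mul(473, Pow(Add(-4, -15), 2)) = Mul(473, Pow(-19, 2)) = Mul(473, 361) = 170753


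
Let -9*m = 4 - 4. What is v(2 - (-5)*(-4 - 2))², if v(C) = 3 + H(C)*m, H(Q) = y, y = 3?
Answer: 9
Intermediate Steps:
m = 0 (m = -(4 - 4)/9 = -⅑*0 = 0)
H(Q) = 3
v(C) = 3 (v(C) = 3 + 3*0 = 3 + 0 = 3)
v(2 - (-5)*(-4 - 2))² = 3² = 9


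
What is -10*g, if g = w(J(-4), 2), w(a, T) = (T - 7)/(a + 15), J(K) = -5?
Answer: 5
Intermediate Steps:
w(a, T) = (-7 + T)/(15 + a)
g = -1/2 (g = (-7 + 2)/(15 - 5) = -5/10 = (1/10)*(-5) = -1/2 ≈ -0.50000)
-10*g = -10*(-1/2) = 5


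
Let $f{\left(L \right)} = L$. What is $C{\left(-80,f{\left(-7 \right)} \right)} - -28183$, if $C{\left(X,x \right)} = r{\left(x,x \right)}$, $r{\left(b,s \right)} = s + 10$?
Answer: $28186$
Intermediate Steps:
$r{\left(b,s \right)} = 10 + s$
$C{\left(X,x \right)} = 10 + x$
$C{\left(-80,f{\left(-7 \right)} \right)} - -28183 = \left(10 - 7\right) - -28183 = 3 + 28183 = 28186$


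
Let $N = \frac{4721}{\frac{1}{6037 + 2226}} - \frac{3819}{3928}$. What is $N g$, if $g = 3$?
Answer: $\frac{459689385975}{3928} \approx 1.1703 \cdot 10^{8}$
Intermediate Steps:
$N = \frac{153229795325}{3928}$ ($N = \frac{4721}{\frac{1}{8263}} - \frac{3819}{3928} = 4721 \frac{1}{\frac{1}{8263}} - \frac{3819}{3928} = 4721 \cdot 8263 - \frac{3819}{3928} = 39009623 - \frac{3819}{3928} = \frac{153229795325}{3928} \approx 3.901 \cdot 10^{7}$)
$N g = \frac{153229795325}{3928} \cdot 3 = \frac{459689385975}{3928}$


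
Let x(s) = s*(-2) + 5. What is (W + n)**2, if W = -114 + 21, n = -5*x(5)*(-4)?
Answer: 37249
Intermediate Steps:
x(s) = 5 - 2*s (x(s) = -2*s + 5 = 5 - 2*s)
n = -100 (n = -5*(5 - 2*5)*(-4) = -5*(5 - 10)*(-4) = -5*(-5)*(-4) = 25*(-4) = -100)
W = -93
(W + n)**2 = (-93 - 100)**2 = (-193)**2 = 37249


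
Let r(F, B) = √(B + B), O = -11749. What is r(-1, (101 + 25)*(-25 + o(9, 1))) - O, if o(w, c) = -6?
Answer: 11749 + 6*I*√217 ≈ 11749.0 + 88.385*I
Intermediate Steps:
r(F, B) = √2*√B (r(F, B) = √(2*B) = √2*√B)
r(-1, (101 + 25)*(-25 + o(9, 1))) - O = √2*√((101 + 25)*(-25 - 6)) - 1*(-11749) = √2*√(126*(-31)) + 11749 = √2*√(-3906) + 11749 = √2*(3*I*√434) + 11749 = 6*I*√217 + 11749 = 11749 + 6*I*√217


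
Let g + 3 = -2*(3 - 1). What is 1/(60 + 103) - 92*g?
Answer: 104973/163 ≈ 644.01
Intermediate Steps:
g = -7 (g = -3 - 2*(3 - 1) = -3 - 2*2 = -3 - 4 = -7)
1/(60 + 103) - 92*g = 1/(60 + 103) - 92*(-7) = 1/163 + 644 = 104973/163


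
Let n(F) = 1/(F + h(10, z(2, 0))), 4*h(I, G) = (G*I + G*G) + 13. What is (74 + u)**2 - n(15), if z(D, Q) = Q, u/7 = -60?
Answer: 8739264/73 ≈ 1.1972e+5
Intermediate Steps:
u = -420 (u = 7*(-60) = -420)
h(I, G) = 13/4 + G**2/4 + G*I/4 (h(I, G) = ((G*I + G*G) + 13)/4 = ((G*I + G**2) + 13)/4 = ((G**2 + G*I) + 13)/4 = (13 + G**2 + G*I)/4 = 13/4 + G**2/4 + G*I/4)
n(F) = 1/(13/4 + F) (n(F) = 1/(F + (13/4 + (1/4)*0**2 + (1/4)*0*10)) = 1/(F + (13/4 + (1/4)*0 + 0)) = 1/(F + (13/4 + 0 + 0)) = 1/(F + 13/4) = 1/(13/4 + F))
(74 + u)**2 - n(15) = (74 - 420)**2 - 4/(13 + 4*15) = (-346)**2 - 4/(13 + 60) = 119716 - 4/73 = 8739264/73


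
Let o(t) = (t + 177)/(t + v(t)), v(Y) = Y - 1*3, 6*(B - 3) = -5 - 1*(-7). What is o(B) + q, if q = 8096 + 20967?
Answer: 320234/11 ≈ 29112.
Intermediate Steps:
B = 10/3 (B = 3 + (-5 - 1*(-7))/6 = 3 + (-5 + 7)/6 = 3 + (1/6)*2 = 3 + 1/3 = 10/3 ≈ 3.3333)
q = 29063
v(Y) = -3 + Y (v(Y) = Y - 3 = -3 + Y)
o(t) = (177 + t)/(-3 + 2*t) (o(t) = (t + 177)/(t + (-3 + t)) = (177 + t)/(-3 + 2*t))
o(B) + q = (177 + 10/3)/(-3 + 2*(10/3)) + 29063 = (541/3)/(-3 + 20/3) + 29063 = (541/3)/(11/3) + 29063 = (3/11)*(541/3) + 29063 = 541/11 + 29063 = 320234/11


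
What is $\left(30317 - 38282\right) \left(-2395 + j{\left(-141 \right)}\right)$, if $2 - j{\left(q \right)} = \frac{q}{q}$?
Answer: $19068210$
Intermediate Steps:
$j{\left(q \right)} = 1$ ($j{\left(q \right)} = 2 - \frac{q}{q} = 2 - 1 = 1$)
$\left(30317 - 38282\right) \left(-2395 + j{\left(-141 \right)}\right) = \left(30317 - 38282\right) \left(-2395 + 1\right) = \left(-7965\right) \left(-2394\right) = 19068210$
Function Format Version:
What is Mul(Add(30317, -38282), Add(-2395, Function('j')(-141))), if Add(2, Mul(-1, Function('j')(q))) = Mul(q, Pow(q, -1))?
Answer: 19068210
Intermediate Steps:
Function('j')(q) = 1 (Function('j')(q) = Add(2, Mul(-1, Mul(q, Pow(q, -1)))) = Add(2, Mul(-1, 1)) = Add(2, -1) = 1)
Mul(Add(30317, -38282), Add(-2395, Function('j')(-141))) = Mul(Add(30317, -38282), Add(-2395, 1)) = Mul(-7965, -2394) = 19068210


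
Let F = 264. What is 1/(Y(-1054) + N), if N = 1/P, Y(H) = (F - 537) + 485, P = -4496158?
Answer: 4496158/953185495 ≈ 0.0047170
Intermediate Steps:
Y(H) = 212 (Y(H) = (264 - 537) + 485 = -273 + 485 = 212)
N = -1/4496158 (N = 1/(-4496158) = -1/4496158 ≈ -2.2241e-7)
1/(Y(-1054) + N) = 1/(212 - 1/4496158) = 1/(953185495/4496158) = 4496158/953185495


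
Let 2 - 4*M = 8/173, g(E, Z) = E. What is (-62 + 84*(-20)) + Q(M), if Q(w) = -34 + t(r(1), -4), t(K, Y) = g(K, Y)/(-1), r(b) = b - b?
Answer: -1776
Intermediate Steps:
r(b) = 0
t(K, Y) = -K (t(K, Y) = K/(-1) = K*(-1) = -K)
M = 169/346 (M = 1/2 - 2/173 = 169/346 ≈ 0.48844)
Q(w) = -34 (Q(w) = -34 - 1*0 = -34 + 0 = -34)
(-62 + 84*(-20)) + Q(M) = (-62 + 84*(-20)) - 34 = (-62 - 1680) - 34 = -1742 - 34 = -1776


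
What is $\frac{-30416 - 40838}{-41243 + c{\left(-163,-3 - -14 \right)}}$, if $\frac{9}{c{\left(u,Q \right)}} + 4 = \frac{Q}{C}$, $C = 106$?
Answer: $\frac{29427902}{17034313} \approx 1.7276$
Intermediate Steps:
$c{\left(u,Q \right)} = \frac{9}{-4 + \frac{Q}{106}}$
$\frac{-30416 - 40838}{-41243 + c{\left(-163,-3 - -14 \right)}} = \frac{-30416 - 40838}{-41243 + \frac{954}{-424 - -11}} = - \frac{71254}{-41243 + \frac{954}{-424 + \left(-3 + 14\right)}} = - \frac{71254}{-41243 + \frac{954}{-424 + 11}} = - \frac{71254}{-41243 + \frac{954}{-413}} = - \frac{71254}{-41243 + 954 \left(- \frac{1}{413}\right)} = - \frac{71254}{-41243 - \frac{954}{413}} = - \frac{71254}{- \frac{17034313}{413}} = \left(-71254\right) \left(- \frac{413}{17034313}\right) = \frac{29427902}{17034313}$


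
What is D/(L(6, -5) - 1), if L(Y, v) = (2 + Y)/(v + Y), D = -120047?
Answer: -120047/7 ≈ -17150.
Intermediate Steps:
L(Y, v) = (2 + Y)/(Y + v)
D/(L(6, -5) - 1) = -120047/((2 + 6)/(6 - 5) - 1) = -120047/(8/1 - 1) = -120047/(1*8 - 1) = -120047/(8 - 1) = -120047/7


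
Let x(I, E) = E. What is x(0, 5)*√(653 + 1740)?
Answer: 5*√2393 ≈ 244.59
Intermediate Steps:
x(0, 5)*√(653 + 1740) = 5*√(653 + 1740) = 5*√2393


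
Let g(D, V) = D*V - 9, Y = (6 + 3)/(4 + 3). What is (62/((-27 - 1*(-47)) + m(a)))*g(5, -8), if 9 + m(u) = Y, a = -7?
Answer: -10633/43 ≈ -247.28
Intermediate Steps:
Y = 9/7 ≈ 1.2857
g(D, V) = -9 + D*V
m(u) = -54/7 (m(u) = -9 + 9/7 = -54/7)
(62/((-27 - 1*(-47)) + m(a)))*g(5, -8) = (62/((-27 - 1*(-47)) - 54/7))*(-9 + 5*(-8)) = (62/((-27 + 47) - 54/7))*(-9 - 40) = (62/(20 - 54/7))*(-49) = (62/(86/7))*(-49) = (62*(7/86))*(-49) = (217/43)*(-49) = -10633/43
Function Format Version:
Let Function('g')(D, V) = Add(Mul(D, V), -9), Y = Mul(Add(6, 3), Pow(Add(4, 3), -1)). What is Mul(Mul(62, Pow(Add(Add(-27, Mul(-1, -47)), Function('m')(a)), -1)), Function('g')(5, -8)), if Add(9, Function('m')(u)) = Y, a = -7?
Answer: Rational(-10633, 43) ≈ -247.28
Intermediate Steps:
Y = Rational(9, 7) (Y = Mul(9, Pow(7, -1)) = Mul(9, Rational(1, 7)) = Rational(9, 7) ≈ 1.2857)
Function('g')(D, V) = Add(-9, Mul(D, V))
Function('m')(u) = Rational(-54, 7) (Function('m')(u) = Add(-9, Rational(9, 7)) = Rational(-54, 7))
Mul(Mul(62, Pow(Add(Add(-27, Mul(-1, -47)), Function('m')(a)), -1)), Function('g')(5, -8)) = Mul(Mul(62, Pow(Add(Add(-27, Mul(-1, -47)), Rational(-54, 7)), -1)), Add(-9, Mul(5, -8))) = Mul(Mul(62, Pow(Add(Add(-27, 47), Rational(-54, 7)), -1)), Add(-9, -40)) = Mul(Mul(62, Pow(Add(20, Rational(-54, 7)), -1)), -49) = Mul(Mul(62, Pow(Rational(86, 7), -1)), -49) = Mul(Mul(62, Rational(7, 86)), -49) = Mul(Rational(217, 43), -49) = Rational(-10633, 43)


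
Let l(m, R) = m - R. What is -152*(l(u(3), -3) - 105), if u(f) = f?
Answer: 15048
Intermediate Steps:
-152*(l(u(3), -3) - 105) = -152*((3 - 1*(-3)) - 105) = -152*((3 + 3) - 105) = -152*(6 - 105) = -152*(-99) = 15048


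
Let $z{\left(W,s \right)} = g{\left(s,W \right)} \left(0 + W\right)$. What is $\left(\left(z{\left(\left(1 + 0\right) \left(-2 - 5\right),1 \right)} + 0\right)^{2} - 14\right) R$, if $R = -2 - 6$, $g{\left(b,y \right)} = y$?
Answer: $-19096$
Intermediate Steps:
$R = -8$
$z{\left(W,s \right)} = W^{2}$ ($z{\left(W,s \right)} = W \left(0 + W\right) = W W = W^{2}$)
$\left(\left(z{\left(\left(1 + 0\right) \left(-2 - 5\right),1 \right)} + 0\right)^{2} - 14\right) R = \left(\left(\left(\left(1 + 0\right) \left(-2 - 5\right)\right)^{2} + 0\right)^{2} - 14\right) \left(-8\right) = \left(\left(\left(1 \left(-7\right)\right)^{2} + 0\right)^{2} - 14\right) \left(-8\right) = \left(\left(\left(-7\right)^{2} + 0\right)^{2} - 14\right) \left(-8\right) = \left(\left(49 + 0\right)^{2} - 14\right) \left(-8\right) = \left(49^{2} - 14\right) \left(-8\right) = \left(2401 - 14\right) \left(-8\right) = 2387 \left(-8\right) = -19096$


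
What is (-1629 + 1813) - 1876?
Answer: -1692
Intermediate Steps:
(-1629 + 1813) - 1876 = 184 - 1876 = -1692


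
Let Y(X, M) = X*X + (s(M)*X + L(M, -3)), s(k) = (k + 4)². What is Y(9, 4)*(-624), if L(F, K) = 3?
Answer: -411840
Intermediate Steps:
s(k) = (4 + k)²
Y(X, M) = 3 + X² + X*(4 + M)² (Y(X, M) = X*X + ((4 + M)²*X + 3) = X² + (X*(4 + M)² + 3) = X² + (3 + X*(4 + M)²) = 3 + X² + X*(4 + M)²)
Y(9, 4)*(-624) = (3 + 9² + 9*(4 + 4)²)*(-624) = (3 + 81 + 9*8²)*(-624) = (3 + 81 + 9*64)*(-624) = (3 + 81 + 576)*(-624) = 660*(-624) = -411840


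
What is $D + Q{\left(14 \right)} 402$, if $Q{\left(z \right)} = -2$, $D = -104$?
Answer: $-908$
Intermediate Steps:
$D + Q{\left(14 \right)} 402 = -104 - 804 = -908$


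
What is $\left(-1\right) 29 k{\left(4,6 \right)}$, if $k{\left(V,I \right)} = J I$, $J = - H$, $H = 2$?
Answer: $348$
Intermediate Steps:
$J = -2$ ($J = \left(-1\right) 2 = -2$)
$k{\left(V,I \right)} = - 2 I$
$\left(-1\right) 29 k{\left(4,6 \right)} = \left(-1\right) 29 \left(\left(-2\right) 6\right) = \left(-29\right) \left(-12\right) = 348$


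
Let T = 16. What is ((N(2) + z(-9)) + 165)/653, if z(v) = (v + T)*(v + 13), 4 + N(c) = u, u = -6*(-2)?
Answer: 201/653 ≈ 0.30781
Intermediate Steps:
u = 12
N(c) = 8 (N(c) = -4 + 12 = 8)
z(v) = (13 + v)*(16 + v) (z(v) = (v + 16)*(v + 13) = (16 + v)*(13 + v) = (13 + v)*(16 + v))
((N(2) + z(-9)) + 165)/653 = ((8 + (208 + (-9)² + 29*(-9))) + 165)/653 = ((8 + (208 + 81 - 261)) + 165)*(1/653) = ((8 + 28) + 165)*(1/653) = (36 + 165)*(1/653) = 201*(1/653) = 201/653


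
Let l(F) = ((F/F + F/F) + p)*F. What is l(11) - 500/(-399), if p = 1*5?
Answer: 31223/399 ≈ 78.253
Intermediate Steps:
p = 5
l(F) = 7*F (l(F) = ((F/F + F/F) + 5)*F = ((1 + 1) + 5)*F = (2 + 5)*F = 7*F)
l(11) - 500/(-399) = 7*11 - 500/(-399) = 77 - 500*(-1)/399 = 77 - 1*(-500/399) = 77 + 500/399 = 31223/399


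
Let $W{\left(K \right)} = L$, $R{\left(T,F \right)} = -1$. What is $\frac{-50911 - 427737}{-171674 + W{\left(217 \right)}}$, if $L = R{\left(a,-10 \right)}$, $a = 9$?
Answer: $\frac{478648}{171675} \approx 2.7881$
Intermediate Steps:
$L = -1$
$W{\left(K \right)} = -1$
$\frac{-50911 - 427737}{-171674 + W{\left(217 \right)}} = \frac{-50911 - 427737}{-171674 - 1} = - \frac{478648}{-171675} = \left(-478648\right) \left(- \frac{1}{171675}\right) = \frac{478648}{171675}$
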